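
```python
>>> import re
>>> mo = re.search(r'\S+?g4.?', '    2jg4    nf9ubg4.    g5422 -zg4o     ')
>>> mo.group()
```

'2jg4 '

This matches one or more of a non-whitespace character (lazy); then the literal 'g4', then optionally any character.
`re.search` scans for the first position where the pattern succeeds.
The match spans [4:9] → '2jg4 '.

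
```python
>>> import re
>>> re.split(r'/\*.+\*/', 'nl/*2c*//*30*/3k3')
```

Splitting on the pattern gives 2 pieces.

['nl', '3k3']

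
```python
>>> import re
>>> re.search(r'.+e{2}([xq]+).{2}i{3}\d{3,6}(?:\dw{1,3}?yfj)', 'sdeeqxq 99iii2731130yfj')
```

The pattern matches one or more of any character, then exactly 2 of a literal 'e'; then one or more of one of [xq] (captured); then exactly 2 of any character, then exactly 3 of a literal 'i', then 3 to 6 of a digit; then a digit, then 1 to 3 of a literal 'w' (lazy), then the literal 'yfj' (non-capturing group).
`re.search` scans for the first position where the pattern succeeds.
Here no position works, so the call returns None.

None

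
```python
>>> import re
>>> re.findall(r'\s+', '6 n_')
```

[' ']

Pattern: one or more of whitespace.
Scanning left to right: at [1:2] → ' '.
With no groups in the pattern, `findall` gives back each whole match — 1 here.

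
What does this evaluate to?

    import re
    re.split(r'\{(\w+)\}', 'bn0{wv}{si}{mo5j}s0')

Matches to split on: at [3:7] → '{wv}'; at [7:11] → '{si}'; at [11:17] → '{mo5j}'.
The group in the pattern means `split` returns the separators' captures alongside the pieces.

['bn0', 'wv', '', 'si', '', 'mo5j', 's0']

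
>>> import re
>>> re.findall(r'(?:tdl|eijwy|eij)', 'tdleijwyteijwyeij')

['tdl', 'eijwy', 'eijwy', 'eij']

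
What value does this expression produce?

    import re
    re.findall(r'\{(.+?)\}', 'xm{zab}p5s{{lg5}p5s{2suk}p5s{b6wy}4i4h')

['zab', '{lg5', '2suk', 'b6wy']

One capturing group, so `findall` returns just the captured substring from each match — 4 in all.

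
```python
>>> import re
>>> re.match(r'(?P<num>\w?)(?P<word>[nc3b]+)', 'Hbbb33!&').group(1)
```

'H'

The match spans [0:6] → 'Hbbb33'.
Captured: group 1 = 'H', group 2 = 'bbb33'.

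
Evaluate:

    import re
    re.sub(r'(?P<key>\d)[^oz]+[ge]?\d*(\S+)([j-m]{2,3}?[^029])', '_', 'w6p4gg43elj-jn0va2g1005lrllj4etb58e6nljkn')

Each match is replaced by '_'.

'w_'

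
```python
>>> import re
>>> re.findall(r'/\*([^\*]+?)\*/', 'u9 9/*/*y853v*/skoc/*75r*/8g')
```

Scanning left to right: at [6:15] match '/*y853v*/', group 1 = 'y853v'; at [19:26] match '/*75r*/', group 1 = '75r'.
With a single group, `findall` returns only what that group captured — 2 items.

['y853v', '75r']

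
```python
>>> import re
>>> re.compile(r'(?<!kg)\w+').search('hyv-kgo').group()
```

'hyv'

Because the assertion is negative and zero-width, positions next to the forbidden text are skipped.
`re.search` tries every starting position until one works.
The match spans [0:3] → 'hyv'.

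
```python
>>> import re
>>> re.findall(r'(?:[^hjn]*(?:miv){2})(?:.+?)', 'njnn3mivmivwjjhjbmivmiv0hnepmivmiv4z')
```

['3mivmivw', 'bmivmiv0', 'epmivmiv4']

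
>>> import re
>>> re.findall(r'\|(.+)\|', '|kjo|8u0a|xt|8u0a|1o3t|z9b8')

['kjo|8u0a|xt|8u0a|1o3t']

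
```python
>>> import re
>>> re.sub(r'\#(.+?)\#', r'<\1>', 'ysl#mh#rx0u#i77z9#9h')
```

With the lazy modifier that quantifier settles for the fewest repetitions that let the rest of the pattern succeed (the atoms after it are unaffected and can still be greedy).
Each match is replaced using the text its own group 1 captured.

'ysl<mh>rx0u<i77z9>9h'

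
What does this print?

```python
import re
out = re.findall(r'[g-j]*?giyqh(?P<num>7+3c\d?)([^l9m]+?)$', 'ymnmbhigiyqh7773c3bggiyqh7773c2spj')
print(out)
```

This matches zero or more of a character in [g-j] (lazy), then the literal 'gi', then the literal 'yqh'; then one or more of the literal '7', then the literal '3c', then optionally a digit (captured as 'num'); then one or more of any character except [l9m] (lazy) (captured); then anchored at the end.
Walking the string: at [5:34] match 'higiyqh7773c3bggiyqh7773c2spj', groups = ('7773c3', 'bggiyqh7773c2spj').
With 2 capturing groups, `findall` returns a 2-tuple per match.

[('7773c3', 'bggiyqh7773c2spj')]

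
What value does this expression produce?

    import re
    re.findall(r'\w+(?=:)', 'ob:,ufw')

['ob']

The positive lookaround only admits positions where the adjacent text matches; those characters stay outside the span.
Scanning left to right: at [0:2] → 'ob'.
No capturing groups, so `findall` returns the 1 full match string.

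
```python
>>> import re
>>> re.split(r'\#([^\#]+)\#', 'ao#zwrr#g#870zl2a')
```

['ao', 'zwrr', 'g#870zl2a']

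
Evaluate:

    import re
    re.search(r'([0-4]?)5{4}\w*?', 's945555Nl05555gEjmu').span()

(2, 7)

With the lazy modifier that quantifier settles for the fewest repetitions that let the rest of the pattern succeed (the atoms after it are unaffected and can still be greedy).
The match spans [2:7] → '45555'.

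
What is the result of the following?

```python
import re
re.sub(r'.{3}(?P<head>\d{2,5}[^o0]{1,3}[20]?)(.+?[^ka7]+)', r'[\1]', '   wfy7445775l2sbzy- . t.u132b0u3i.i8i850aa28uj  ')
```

This matches exactly 3 of any character; then 2 to 5 of a digit, then 1 to 3 of any character except [o0], then optionally one of [20] (captured as 'head'); then one or more of any character (lazy), then one or more of any character except [ka7] (captured).
Matches: at [3:41] → 'wfy7445775l2sbzy- . t.u132b0u3i.i8i850'.
`\1` in the replacement pulls in group 1's text for each match.

'   [7445775l2]aa28uj  '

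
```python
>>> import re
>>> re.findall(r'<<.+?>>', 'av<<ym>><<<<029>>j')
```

['<<ym>>', '<<<<029>>']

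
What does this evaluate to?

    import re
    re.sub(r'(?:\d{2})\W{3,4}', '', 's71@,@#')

's'

This matches exactly 2 of a digit (non-capturing group); then 3 to 4 of a non-word character.
Matches: at [1:7] → '71@,@#'.
Every occurrence is swapped for ''.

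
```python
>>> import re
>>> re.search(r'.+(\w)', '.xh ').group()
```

This matches one or more of any character; then a word character (captured).
`re.search` tries every starting position until one works.
The match spans [0:3] → '.xh'.
Captured: group 1 = 'h'.

'.xh'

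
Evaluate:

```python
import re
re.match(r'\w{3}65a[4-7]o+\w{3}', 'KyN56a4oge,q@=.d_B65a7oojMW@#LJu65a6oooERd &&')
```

This matches exactly 3 of a word character, then the literal '65a'; then a character in [4-7], then one or more of a literal 'o', then exactly 3 of a word character.
`re.match` won't scan ahead — the pattern has to work from the very first character.
Here the string doesn't start with a match, so the call returns None.

None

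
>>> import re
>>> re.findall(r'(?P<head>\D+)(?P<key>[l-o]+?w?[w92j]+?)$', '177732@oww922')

[('@', 'oww922')]

Pattern: one or more of a non-digit (captured as 'head'); then one or more of a character in [l-o] (lazy), then optionally the literal 'w', then one or more of one of [w92j] (lazy) (captured as 'key'); then anchored at the end.
2 groups means the one result is a tuple of 2 captured strings — 1 here.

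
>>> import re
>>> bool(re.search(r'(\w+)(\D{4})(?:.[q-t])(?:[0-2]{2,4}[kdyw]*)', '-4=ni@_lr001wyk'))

Here the pattern never matches, so the call returns None, and `bool(None)` is False.

False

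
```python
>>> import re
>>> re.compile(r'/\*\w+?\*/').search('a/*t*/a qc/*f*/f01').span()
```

`re.search` scans for the first position where the pattern succeeds.
The match spans [1:6] → '/*t*/'.

(1, 6)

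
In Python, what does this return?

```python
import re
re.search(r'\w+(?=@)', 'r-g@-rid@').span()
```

(2, 3)

Lookahead/lookbehind check context without consuming it, so the matched span excludes the asserted characters.
The match spans [2:3] → 'g'.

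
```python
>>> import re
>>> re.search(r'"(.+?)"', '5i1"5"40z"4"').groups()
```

('5',)

The match spans [3:6] → '"5"'.
Captured: group 1 = '5'.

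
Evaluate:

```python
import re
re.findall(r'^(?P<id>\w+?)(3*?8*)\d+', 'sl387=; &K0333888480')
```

[('sl', '')]

The `?` after the quantifier makes it lazy — it takes as little as possible before letting the rest of the pattern try.
Multiple groups make `findall` return tuples — one 2-tuple for the one match.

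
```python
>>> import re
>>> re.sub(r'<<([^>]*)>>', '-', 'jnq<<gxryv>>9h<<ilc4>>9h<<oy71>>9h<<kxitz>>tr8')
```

'jnq-9h-9h-9h-tr8'

Matches: at [3:12] → '<<gxryv>>'; at [14:22] → '<<ilc4>>'; at [24:32] → '<<oy71>>'; at [34:43] → '<<kxitz>>'.
`sub` substitutes '-' at each match site.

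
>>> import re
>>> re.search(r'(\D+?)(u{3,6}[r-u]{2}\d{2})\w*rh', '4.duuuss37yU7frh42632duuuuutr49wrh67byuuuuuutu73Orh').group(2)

This matches one or more of a non-digit (lazy) (captured); then 3 to 6 of the literal 'u', then exactly 2 of a character in [r-u], then exactly 2 of a digit (captured); then zero or more of a word character, then the literal 'rh'.
Unlike `match`, `search` isn't anchored — it looks for the pattern anywhere in the string.
The match spans [1:51] → '.duuuss37yU7frh42632duuuuutr49wrh67byuuuuuutu73Orh'.
Captured: group 1 = '.d', group 2 = 'uuuss37'.

'uuuss37'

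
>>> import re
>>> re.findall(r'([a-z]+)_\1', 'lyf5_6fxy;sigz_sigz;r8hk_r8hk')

['sigz']

`\1` has to match the exact text group 1 already captured.
One capturing group, so `findall` returns just the captured substring from the one match — 1 in all.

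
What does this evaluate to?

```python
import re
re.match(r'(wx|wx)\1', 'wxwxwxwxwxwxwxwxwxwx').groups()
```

('wx',)

`\1` has to match the exact text group 1 already captured.
`re.match` won't scan ahead — the pattern has to work from the very first character.
The match spans [0:4] → 'wxwx'.
Captured: group 1 = 'wx'.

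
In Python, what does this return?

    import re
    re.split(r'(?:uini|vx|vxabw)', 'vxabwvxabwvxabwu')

['', 'abw', 'abw', 'abwu']

The regex engine tests alternatives in the order written; an earlier branch that matches wins even if a later one would match more.
Each match becomes a cut point; 4 segments remain.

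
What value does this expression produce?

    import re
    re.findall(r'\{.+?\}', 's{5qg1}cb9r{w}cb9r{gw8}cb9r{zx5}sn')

Scanning left to right: at [1:7] → '{5qg1}'; at [11:14] → '{w}'; at [18:23] → '{gw8}'; at [27:32] → '{zx5}'.
With no groups in the pattern, `findall` gives back each whole match — 4 here.

['{5qg1}', '{w}', '{gw8}', '{zx5}']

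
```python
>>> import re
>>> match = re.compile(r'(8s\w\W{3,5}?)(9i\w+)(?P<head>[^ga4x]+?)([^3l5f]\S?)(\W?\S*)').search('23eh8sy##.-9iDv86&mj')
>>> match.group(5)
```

''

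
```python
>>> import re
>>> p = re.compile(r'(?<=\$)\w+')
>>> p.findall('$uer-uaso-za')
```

['uer']

The positive lookaround only admits positions where the adjacent text matches; those characters stay outside the span.
`findall` yields the raw match text (1 of them) because the pattern has no groups.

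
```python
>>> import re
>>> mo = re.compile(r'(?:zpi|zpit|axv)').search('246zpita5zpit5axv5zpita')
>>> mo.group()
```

`|` is ordered: at each position the engine commits to the first alternative that works.
`re.search` tries every starting position until one works.
The match spans [3:6] → 'zpi'.

'zpi'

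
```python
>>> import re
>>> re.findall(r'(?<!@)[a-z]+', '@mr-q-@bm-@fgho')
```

['r', 'q', 'm', 'gho']

`(?!…)`/`(?<!…)` only lets a position through if the neighbouring text does NOT match; no characters are consumed.
`findall` yields the raw match text (4 of them) because the pattern has no groups.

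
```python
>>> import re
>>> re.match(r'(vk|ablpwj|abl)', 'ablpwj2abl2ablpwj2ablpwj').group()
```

'ablpwj'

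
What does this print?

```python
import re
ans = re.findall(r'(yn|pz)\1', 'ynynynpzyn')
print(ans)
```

['yn']

`\1` is not a pattern — it's the concrete string captured by group 1, re-applied verbatim.
Walking the string: at [0:4] match 'ynyn', group 1 = 'yn'.
With a single group, `findall` returns only what that group captured — 1 item.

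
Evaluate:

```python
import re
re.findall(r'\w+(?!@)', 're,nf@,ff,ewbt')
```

The negative lookaround is zero-width — it rules out positions where the adjacent text would match, without consuming anything.
Matches: at [0:2] → 're'; at [3:4] → 'n'; at [7:9] → 'ff'; at [10:14] → 'ewbt'.
With no groups in the pattern, `findall` gives back each whole match — 4 here.

['re', 'n', 'ff', 'ewbt']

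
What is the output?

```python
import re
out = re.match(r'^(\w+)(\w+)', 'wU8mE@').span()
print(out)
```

(0, 5)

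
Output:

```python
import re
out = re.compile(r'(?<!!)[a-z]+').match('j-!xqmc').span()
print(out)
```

`re.match` only tries the pattern at the start of the string.
The match spans [0:1] → 'j'.

(0, 1)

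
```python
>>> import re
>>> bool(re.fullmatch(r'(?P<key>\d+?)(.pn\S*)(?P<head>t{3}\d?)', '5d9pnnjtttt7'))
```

False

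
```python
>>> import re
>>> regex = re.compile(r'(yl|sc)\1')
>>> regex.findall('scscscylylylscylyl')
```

['sc', 'yl', 'yl']

`\1` is not a pattern — it's the concrete string captured by group 1, re-applied verbatim.
Scanning left to right: at [0:4] match 'scsc', group 1 = 'sc'; at [6:10] match 'ylyl', group 1 = 'yl'; at [14:18] match 'ylyl', group 1 = 'yl'.
One capturing group, so `findall` returns just the captured substring from each match — 3 in all.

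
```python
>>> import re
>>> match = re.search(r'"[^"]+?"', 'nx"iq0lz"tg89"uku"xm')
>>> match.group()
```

'"iq0lz"'

The match spans [2:9] → '"iq0lz"'.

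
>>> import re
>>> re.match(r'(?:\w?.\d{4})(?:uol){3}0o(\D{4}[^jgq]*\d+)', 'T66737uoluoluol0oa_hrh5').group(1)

The pattern matches optionally a word character, then any character, then exactly 4 of a digit (non-capturing group); then the literal 'uol' repeated 3 times, then the literal '0o'; then exactly 4 of a non-digit, then zero or more of any character except [jgq], then one or more of a digit (captured).
`re.match` won't scan ahead — the pattern has to work from the very first character.
The match spans [0:23] → 'T66737uoluoluol0oa_hrh5'.
Captured: group 1 = 'a_hrh5'.

'a_hrh5'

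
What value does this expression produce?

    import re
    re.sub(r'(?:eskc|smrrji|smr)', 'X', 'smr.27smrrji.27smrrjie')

Branches in `(...|...)` are attempted left-to-right; the first branch that allows the whole pattern to succeed is taken.
Matches: at [0:3] → 'smr'; at [6:12] → 'smrrji'; at [15:21] → 'smrrji'.
`sub` substitutes 'X' at each match site.

'X.27X.27Xe'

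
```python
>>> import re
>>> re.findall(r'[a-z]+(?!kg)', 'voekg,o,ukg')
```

`(?!…)`/`(?<!…)` only lets a position through if the neighbouring text does NOT match; no characters are consumed.
Matches: at [0:5] → 'voekg'; at [6:7] → 'o'; at [8:11] → 'ukg'.
`findall` yields the raw match text (3 of them) because the pattern has no groups.

['voekg', 'o', 'ukg']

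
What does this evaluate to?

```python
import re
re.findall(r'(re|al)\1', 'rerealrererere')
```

['re', 're', 're']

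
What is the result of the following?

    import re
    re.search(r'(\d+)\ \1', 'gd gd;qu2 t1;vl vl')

A backreference is literal: `\1` must see the identical characters the first group matched.
Here nothing in the string fits, so the call returns None.

None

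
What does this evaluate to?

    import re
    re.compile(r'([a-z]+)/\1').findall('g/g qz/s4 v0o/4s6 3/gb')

['g']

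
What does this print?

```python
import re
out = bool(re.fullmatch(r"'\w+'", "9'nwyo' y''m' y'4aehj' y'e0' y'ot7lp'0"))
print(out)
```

For `fullmatch`, every character of the input must be accounted for by the pattern.
Here the string isn't matched end-to-end, so the call returns None, and `bool(None)` is False.

False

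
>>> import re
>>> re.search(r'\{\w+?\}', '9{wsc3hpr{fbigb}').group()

`re.search` tries every starting position until one works.
The match spans [9:16] → '{fbigb}'.

'{fbigb}'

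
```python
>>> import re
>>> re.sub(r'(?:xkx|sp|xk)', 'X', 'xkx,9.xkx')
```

'X,9.X'

The regex engine tests alternatives in the order written; an earlier branch that matches wins even if a later one would match more.
Matches: at [0:3] → 'xkx'; at [6:9] → 'xkx'.
Each match is replaced by 'X'.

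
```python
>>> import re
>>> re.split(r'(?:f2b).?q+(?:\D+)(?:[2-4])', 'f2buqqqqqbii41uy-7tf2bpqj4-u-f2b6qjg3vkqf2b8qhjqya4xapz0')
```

['', '1uy-7t', '-u-', 'vkq', 'xapz0']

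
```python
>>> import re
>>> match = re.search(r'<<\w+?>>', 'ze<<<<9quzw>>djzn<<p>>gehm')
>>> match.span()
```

(4, 13)

`re.search` tries every starting position until one works.
The match spans [4:13] → '<<9quzw>>'.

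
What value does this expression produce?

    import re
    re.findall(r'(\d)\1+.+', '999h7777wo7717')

['9']

A backreference is literal: `\1` must see the identical characters the first group matched.
Scanning left to right: at [0:14] match '999h7777wo7717', group 1 = '9'.
`findall` collects group 1 from the one match (1 total).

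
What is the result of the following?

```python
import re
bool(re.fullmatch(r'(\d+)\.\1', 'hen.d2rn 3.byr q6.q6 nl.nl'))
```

False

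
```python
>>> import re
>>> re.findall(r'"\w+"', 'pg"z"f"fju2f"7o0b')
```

Scanning left to right: at [2:5] → '"z"'; at [6:13] → '"fju2f"'.
Since nothing is captured, `findall` lists the 2 matched substrings directly.

['"z"', '"fju2f"']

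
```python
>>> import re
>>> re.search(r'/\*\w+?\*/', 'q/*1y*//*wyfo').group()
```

The match spans [1:7] → '/*1y*/'.

'/*1y*/'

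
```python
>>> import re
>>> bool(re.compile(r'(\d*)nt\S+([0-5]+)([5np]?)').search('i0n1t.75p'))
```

False

The pattern matches zero or more of a digit (captured); then the literal 'nt', then one or more of a non-whitespace character; then one or more of a character in [0-5] (captured); then optionally one of [5np] (captured).
`re.search` tries every starting position until one works.
Here the pattern never matches, so the call returns None, and `bool(None)` is False.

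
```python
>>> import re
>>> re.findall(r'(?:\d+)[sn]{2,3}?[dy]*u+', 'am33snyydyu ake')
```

['33snyydyu']

`findall` yields the raw match text (1 of them) because the pattern has no groups.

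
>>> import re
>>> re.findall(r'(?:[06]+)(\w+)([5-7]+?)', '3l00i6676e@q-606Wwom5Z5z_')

2 groups means each result is a tuple of 2 captured strings — 2 here.

[('i667', '6'), ('Wwom5Z', '5')]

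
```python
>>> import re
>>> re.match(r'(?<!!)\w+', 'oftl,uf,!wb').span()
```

(0, 4)

The negative lookaround is zero-width — it rules out positions where the adjacent text would match, without consuming anything.
`re.match` won't scan ahead — the pattern has to work from the very first character.
The match spans [0:4] → 'oftl'.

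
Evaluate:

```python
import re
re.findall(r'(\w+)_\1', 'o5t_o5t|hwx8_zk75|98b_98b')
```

['o5t', '98b']

The backreference `\1` re-matches whatever the first group consumed, character for character.
Because there's exactly one group, `findall` drops the full match and keeps group 1 from each hit.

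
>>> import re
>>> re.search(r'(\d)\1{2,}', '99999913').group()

'999999'

`\1` has to match the exact text group 1 already captured.
The match spans [0:6] → '999999'.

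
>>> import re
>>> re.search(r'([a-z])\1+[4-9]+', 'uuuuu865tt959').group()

`\1` is not a pattern — it's the concrete string captured by group 1, re-applied verbatim.
`search` walks the string left to right and returns the first match it finds.
The match spans [0:8] → 'uuuuu865'.
Captured: group 1 = 'u'.

'uuuuu865'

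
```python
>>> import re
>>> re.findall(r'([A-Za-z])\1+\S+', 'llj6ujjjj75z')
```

['l']

After group 1 captures some text, `\1` only succeeds where that same text appears again.
One capturing group, so `findall` returns just the captured substring from the one match — 1 in all.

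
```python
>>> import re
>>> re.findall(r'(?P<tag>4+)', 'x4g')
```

Pattern: one or more of a literal '4' (captured as 'tag').
Walking the string: at [1:2] match '4', group 1 = '4'.
One capturing group, so `findall` returns just the captured substring from the one match — 1 in all.

['4']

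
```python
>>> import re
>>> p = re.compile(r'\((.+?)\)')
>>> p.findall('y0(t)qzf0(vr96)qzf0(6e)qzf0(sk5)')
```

['t', 'vr96', '6e', 'sk5']

`findall` collects group 1 from each match (4 total).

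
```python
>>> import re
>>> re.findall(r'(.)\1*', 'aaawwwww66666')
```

['a', 'w', '6']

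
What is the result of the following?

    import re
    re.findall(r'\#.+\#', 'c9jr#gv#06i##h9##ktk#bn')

['#gv#06i##h9##ktk#']

Scanning left to right: at [4:21] → '#gv#06i##h9##ktk#'.
No capturing groups, so `findall` returns the 1 full match string.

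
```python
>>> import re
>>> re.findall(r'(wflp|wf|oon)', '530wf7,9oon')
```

['wf', 'oon']

Because there's exactly one group, `findall` drops the full match and keeps group 1 from each hit.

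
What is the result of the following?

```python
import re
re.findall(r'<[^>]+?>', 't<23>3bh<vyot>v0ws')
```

['<23>', '<vyot>']

`findall` yields the raw match text (2 of them) because the pattern has no groups.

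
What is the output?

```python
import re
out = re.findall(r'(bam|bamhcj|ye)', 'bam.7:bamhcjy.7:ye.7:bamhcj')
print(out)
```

['bam', 'bam', 'ye', 'bam']

`|` is ordered: at each position the engine commits to the first alternative that works.
Walking the string: at [0:3] match 'bam', group 1 = 'bam'; at [6:9] match 'bam', group 1 = 'bam'; at [16:18] match 'ye', group 1 = 'ye'; at [21:24] match 'bam', group 1 = 'bam'.
Because there's exactly one group, `findall` drops the full match and keeps group 1 from each hit.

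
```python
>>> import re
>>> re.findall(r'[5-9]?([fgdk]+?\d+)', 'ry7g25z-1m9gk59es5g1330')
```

This matches optionally a character in [5-9]; then one or more of one of [fgdk] (lazy), then one or more of a digit (captured).
Walking the string: at [2:6] match '7g25', group 1 = 'g25'; at [10:15] match '9gk59', group 1 = 'gk59'; at [17:23] match '5g1330', group 1 = 'g1330'.
One capturing group, so `findall` returns just the captured substring from each match — 3 in all.

['g25', 'gk59', 'g1330']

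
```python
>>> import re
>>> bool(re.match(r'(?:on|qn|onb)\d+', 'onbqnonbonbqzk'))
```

False

With `match`, the pattern is implicitly anchored at the beginning.
Here the pattern fails at index 0, so the call returns None, and `bool(None)` is False.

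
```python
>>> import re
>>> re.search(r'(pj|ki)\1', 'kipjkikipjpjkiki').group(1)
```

'ki'

The backreference `\1` re-matches whatever the first group consumed, character for character.
`re.search` tries every starting position until one works.
The match spans [4:8] → 'kiki'.
Captured: group 1 = 'ki'.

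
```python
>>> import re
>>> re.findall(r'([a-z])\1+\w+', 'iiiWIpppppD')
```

After group 1 captures some text, `\1` only succeeds where that same text appears again.
Matches: at [0:11] match 'iiiWIpppppD', group 1 = 'i'.
Because there's exactly one group, `findall` drops the full match and keeps group 1 from the one hit.

['i']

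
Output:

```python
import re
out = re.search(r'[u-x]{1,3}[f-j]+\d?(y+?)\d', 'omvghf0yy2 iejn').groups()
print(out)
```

The pattern matches 1 to 3 of a character in [u-x], then one or more of a character in [f-j], then optionally a digit; then one or more of a literal 'y' (lazy) (captured); then a digit.
`re.search` scans for the first position where the pattern succeeds.
The match spans [2:10] → 'vghf0yy2'.
Captured: group 1 = 'yy'.

('yy',)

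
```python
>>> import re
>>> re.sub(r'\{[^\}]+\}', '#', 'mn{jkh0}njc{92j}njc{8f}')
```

'mn#njc#njc#'

Every occurrence is swapped for '#'.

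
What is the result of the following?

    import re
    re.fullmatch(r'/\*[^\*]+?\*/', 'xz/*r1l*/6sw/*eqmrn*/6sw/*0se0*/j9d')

`re.fullmatch` requires the pattern to consume the entire string.
Here there's no way to consume every character, so the call returns None.

None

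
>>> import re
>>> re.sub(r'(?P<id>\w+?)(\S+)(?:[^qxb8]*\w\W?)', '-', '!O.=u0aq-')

'!-'

This matches one or more of a word character (lazy) (captured as 'id'); then one or more of a non-whitespace character (captured); then zero or more of any character except [qxb8], then a word character, then optionally a non-word character (non-capturing group).
Matches: at [1:9] → 'O.=u0aq-'.
`sub` substitutes '-' at each match site.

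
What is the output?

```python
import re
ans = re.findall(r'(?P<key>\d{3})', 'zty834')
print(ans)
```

['834']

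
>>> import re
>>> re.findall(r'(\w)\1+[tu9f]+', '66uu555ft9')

['6', '5']

The backreference `\1` re-matches whatever the first group consumed, character for character.
Matches: at [0:4] match '66uu', group 1 = '6'; at [4:10] match '555ft9', group 1 = '5'.
Because there's exactly one group, `findall` drops the full match and keeps group 1 from each hit.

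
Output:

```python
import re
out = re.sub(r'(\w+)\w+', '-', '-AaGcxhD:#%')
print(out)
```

This matches one or more of a word character (captured); then one or more of a word character.
Each match is replaced by '-'.

--:#%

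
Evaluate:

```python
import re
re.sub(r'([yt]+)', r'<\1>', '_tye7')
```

This matches one or more of one of [yt] (captured).
`\1` in the replacement pulls in group 1's text for each match.

'_<ty>e7'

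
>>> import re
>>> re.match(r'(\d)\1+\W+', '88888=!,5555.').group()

'88888=!,'

`\1` is not a pattern — it's the concrete string captured by group 1, re-applied verbatim.
`re.match` only tries the pattern at the start of the string.
The match spans [0:8] → '88888=!,'.
Captured: group 1 = '8'.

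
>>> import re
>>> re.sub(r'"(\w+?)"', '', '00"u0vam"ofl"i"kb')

'00oflkb'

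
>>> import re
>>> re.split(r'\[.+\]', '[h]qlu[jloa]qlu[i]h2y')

The string is cut at each match, leaving 2 pieces.

['', 'h2y']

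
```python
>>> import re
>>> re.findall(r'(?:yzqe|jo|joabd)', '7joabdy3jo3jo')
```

['jo', 'jo', 'jo']

`|` is ordered: at each position the engine commits to the first alternative that works.
Matches: at [1:3] → 'jo'; at [8:10] → 'jo'; at [11:13] → 'jo'.
No capturing groups, so `findall` returns the 3 full match strings.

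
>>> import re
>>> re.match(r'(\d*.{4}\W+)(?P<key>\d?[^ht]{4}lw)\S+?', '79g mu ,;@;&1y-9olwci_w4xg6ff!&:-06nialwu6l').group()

'79g mu ,;@;&1y-9olwc'

The pattern matches zero or more of a digit, then exactly 4 of any character, then one or more of a non-word character (captured); then optionally a digit, then exactly 4 of any character except [ht], then the literal 'lw' (captured as 'key'); then one or more of a non-whitespace character (lazy).
`re.match` won't scan ahead — the pattern has to work from the very first character.
The match spans [0:20] → '79g mu ,;@;&1y-9olwc'.
Captured: group 1 = '79g mu ,;@;&', group 2 = '1y-9olw'.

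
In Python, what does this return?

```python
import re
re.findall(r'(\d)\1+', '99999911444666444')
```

['9', '1', '4', '6', '4']

A backreference is literal: `\1` must see the identical characters the first group matched.
Scanning left to right: at [0:6] match '999999', group 1 = '9'; at [6:8] match '11', group 1 = '1'; at [8:11] match '444', group 1 = '4'; at [11:14] match '666', group 1 = '6'; at [14:17] match '444', group 1 = '4'.
One capturing group, so `findall` returns just the captured substring from each match — 5 in all.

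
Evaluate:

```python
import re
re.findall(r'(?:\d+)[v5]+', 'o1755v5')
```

['1755v5']

The pattern matches one or more of a digit (non-capturing group); then one or more of one of [v5].
Scanning left to right: at [1:7] → '1755v5'.
`findall` yields the raw match text (1 of them) because the pattern has no groups.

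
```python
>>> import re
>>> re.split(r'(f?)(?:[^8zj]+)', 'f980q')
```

Pattern: optionally a literal 'f' (captured); then one or more of any character except [8zj] (non-capturing group).
Matches to split on: at [0:2] → 'f9'; at [3:5] → '0q'.
The group in the pattern means `split` returns the separators' captures alongside the pieces.

['', 'f', '8', '', '']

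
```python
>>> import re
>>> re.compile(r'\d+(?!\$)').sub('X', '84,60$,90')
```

'X,X0$,X'

The negative lookahead/lookbehind blocks any match where the forbidden context is present.
Matches: at [0:2] → '84'; at [3:4] → '6'; at [7:9] → '90'.
Each match is replaced by 'X'.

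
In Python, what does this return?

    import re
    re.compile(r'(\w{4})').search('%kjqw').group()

'kjqw'

Pattern: exactly 4 of a word character (captured).
`re.search` scans for the first position where the pattern succeeds.
The match spans [1:5] → 'kjqw'.
Captured: group 1 = 'kjqw'.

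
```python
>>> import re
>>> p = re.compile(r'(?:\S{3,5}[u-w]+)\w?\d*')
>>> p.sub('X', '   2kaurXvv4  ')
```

'   XXvv4  '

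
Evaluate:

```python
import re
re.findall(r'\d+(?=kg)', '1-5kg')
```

['5']

The positive lookaround only admits positions where the adjacent text matches; those characters stay outside the span.
Walking the string: at [2:3] → '5'.
With no groups in the pattern, `findall` gives back each whole match — 1 here.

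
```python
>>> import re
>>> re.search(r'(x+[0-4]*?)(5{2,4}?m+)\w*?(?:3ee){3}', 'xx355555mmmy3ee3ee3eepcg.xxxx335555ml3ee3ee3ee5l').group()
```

This matches one or more of a literal 'x', then zero or more of a character in [0-4] (lazy) (captured); then 2 to 4 of a literal '5' (lazy), then one or more of a literal 'm' (captured); then zero or more of a word character (lazy), then the literal '3ee' repeated 3 times.
`re.search` tries every starting position until one works.
The match spans [25:46] → 'xxxx335555ml3ee3ee3ee'.
Captured: group 1 = 'xxxx33', group 2 = '5555m'.

'xxxx335555ml3ee3ee3ee'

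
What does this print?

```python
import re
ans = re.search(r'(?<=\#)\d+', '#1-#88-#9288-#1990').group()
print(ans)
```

1

The positive lookaround only admits positions where the adjacent text matches; those characters stay outside the span.
`re.search` scans for the first position where the pattern succeeds.
The match spans [1:2] → '1'.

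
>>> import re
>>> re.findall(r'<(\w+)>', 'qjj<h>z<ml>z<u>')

One capturing group, so `findall` returns just the captured substring from each match — 3 in all.

['h', 'ml', 'u']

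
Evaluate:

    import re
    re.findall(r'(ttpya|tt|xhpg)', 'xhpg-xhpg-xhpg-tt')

With a single group, `findall` returns only what that group captured — 4 items.

['xhpg', 'xhpg', 'xhpg', 'tt']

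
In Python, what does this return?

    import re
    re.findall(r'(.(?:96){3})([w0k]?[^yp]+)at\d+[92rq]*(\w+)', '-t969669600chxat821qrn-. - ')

[]

This matches any character, then the literal '96' repeated 3 times (captured); then optionally one of [w0k], then one or more of any character except [yp] (captured); then the literal 'at', then one or more of a digit, then zero or more of one of [92rq]; then one or more of a word character (captured).
Multiple groups make `findall` return tuples — one 3-tuple for each match.
Nothing in the string satisfies the pattern, so the list is empty.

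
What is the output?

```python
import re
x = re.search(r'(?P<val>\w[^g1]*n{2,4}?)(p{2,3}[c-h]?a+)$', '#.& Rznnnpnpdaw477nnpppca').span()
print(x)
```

(4, 25)

This matches a word character, then zero or more of any character except [g1], then 2 to 4 of a literal 'n' (lazy) (captured as 'val'); then 2 to 3 of the literal 'p', then optionally a character in [c-h], then one or more of a literal 'a' (captured); then anchored at the end.
`re.search` scans for the first position where the pattern succeeds.
The match spans [4:25] → 'Rznnnpnpdaw477nnpppca'.
Captured: group 1 = 'Rznnnpnpdaw477nn', group 2 = 'pppca'.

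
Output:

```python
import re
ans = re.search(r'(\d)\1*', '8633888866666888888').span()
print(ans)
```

(0, 1)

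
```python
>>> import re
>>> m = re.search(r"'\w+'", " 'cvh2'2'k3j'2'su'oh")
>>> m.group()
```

"'cvh2'"

The match spans [1:7] → "'cvh2'".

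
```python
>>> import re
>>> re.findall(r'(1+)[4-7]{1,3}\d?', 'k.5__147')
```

['1']

This matches one or more of a literal '1' (captured); then 1 to 3 of a character in [4-7], then optionally a digit.
Matches: at [5:8] match '147', group 1 = '1'.
One capturing group, so `findall` returns just the captured substring from the one match — 1 in all.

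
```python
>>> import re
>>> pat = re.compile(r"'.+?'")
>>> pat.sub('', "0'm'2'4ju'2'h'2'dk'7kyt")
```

'02227kyt'

Lazy quantifiers expand one character at a time until the remainder of the pattern can match.
Matches: at [1:4] → "'m'"; at [5:10] → "'4ju'"; at [11:14] → "'h'"; at [15:19] → "'dk'".
Each match is replaced by ''.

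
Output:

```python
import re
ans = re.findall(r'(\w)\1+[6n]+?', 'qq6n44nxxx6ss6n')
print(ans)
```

['q', '4', 'x', 's']

The backreference `\1` re-matches whatever the first group consumed, character for character.
One capturing group, so `findall` returns just the captured substring from each match — 4 in all.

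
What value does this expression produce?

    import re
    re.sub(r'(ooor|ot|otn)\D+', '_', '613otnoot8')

'613_8'

Matches: at [3:9] → 'otnoot'.
`sub` substitutes '_' at each match site.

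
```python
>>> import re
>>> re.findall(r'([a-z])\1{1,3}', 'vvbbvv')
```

['v', 'b', 'v']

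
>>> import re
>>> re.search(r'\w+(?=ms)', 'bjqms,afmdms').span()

The positive lookaround only admits positions where the adjacent text matches; those characters stay outside the span.
`re.search` tries every starting position until one works.
The match spans [0:3] → 'bjq'.

(0, 3)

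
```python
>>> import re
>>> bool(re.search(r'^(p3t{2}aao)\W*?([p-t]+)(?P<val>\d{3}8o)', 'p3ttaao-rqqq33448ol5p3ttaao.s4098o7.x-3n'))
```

This matches anchored at the start of the string; then the literal 'p3', then exactly 2 of the literal 't', then the literal 'aao' (captured); then zero or more of a non-word character (lazy); then one or more of a character in [p-t] (captured); then exactly 3 of a digit, then the literal '8o' (captured as 'val').
Unlike `match`, `search` isn't anchored — it looks for the pattern anywhere in the string.
Here no position works, so the call returns None, and `bool(None)` is False.

False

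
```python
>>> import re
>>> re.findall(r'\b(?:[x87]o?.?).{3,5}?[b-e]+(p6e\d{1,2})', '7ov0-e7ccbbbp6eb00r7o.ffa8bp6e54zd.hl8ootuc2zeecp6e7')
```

[]

The pattern matches a word boundary (`\b`, zero-width); then one of [x87], then optionally a literal 'o', then optionally any character (non-capturing group); then 3 to 5 of any character (lazy), then one or more of a character in [b-e]; then the literal 'p6e', then 1 to 2 of a digit (captured).
`findall` collects group 1 from each match (0 total).
Nothing in the string satisfies the pattern, so the list is empty.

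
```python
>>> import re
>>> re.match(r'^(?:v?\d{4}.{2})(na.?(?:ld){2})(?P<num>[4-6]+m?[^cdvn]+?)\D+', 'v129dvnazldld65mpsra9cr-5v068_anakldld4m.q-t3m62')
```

None

This matches anchored at the start of the string; then optionally a literal 'v', then exactly 4 of a digit, then exactly 2 of any character (non-capturing group); then the literal 'na', then optionally any character, then the literal 'ld' repeated 2 times (captured); then one or more of a character in [4-6], then optionally the literal 'm', then one or more of any character except [cdvn] (lazy) (captured as 'num'); then one or more of a non-digit.
`match` is anchored at position 0; if the pattern doesn't fit there, it returns None.
Here the string doesn't start with a match, so the call returns None.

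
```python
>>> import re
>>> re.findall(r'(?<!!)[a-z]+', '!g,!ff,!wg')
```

['f', 'g']

A negative assertion filters positions out without eating any characters.
Matches: at [5:6] → 'f'; at [9:10] → 'g'.
With no groups in the pattern, `findall` gives back each whole match — 2 here.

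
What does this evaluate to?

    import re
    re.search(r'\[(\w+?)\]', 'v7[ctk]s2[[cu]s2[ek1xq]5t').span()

(2, 7)

`re.search` tries every starting position until one works.
The match spans [2:7] → '[ctk]'.
Captured: group 1 = 'ctk'.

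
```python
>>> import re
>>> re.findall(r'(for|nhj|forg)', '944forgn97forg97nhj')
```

Alternation tries branches left to right and keeps the first one that lets the overall match succeed at that position.
Matches: at [3:6] match 'for', group 1 = 'for'; at [10:13] match 'for', group 1 = 'for'; at [16:19] match 'nhj', group 1 = 'nhj'.
One capturing group, so `findall` returns just the captured substring from each match — 3 in all.

['for', 'for', 'nhj']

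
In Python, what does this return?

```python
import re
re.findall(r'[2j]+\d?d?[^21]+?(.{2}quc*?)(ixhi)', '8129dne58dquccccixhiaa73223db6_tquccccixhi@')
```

This matches one or more of one of [2j]; then optionally a digit, then optionally a literal 'd', then one or more of any character except [21] (lazy); then exactly 2 of any character, then the literal 'qu', then zero or more of a literal 'c' (lazy) (captured); then the literal 'i', then the literal 'xhi' (captured).
Scanning left to right: at [2:20] match '29dne58dquccccixhi', groups = ('8dqucccc', 'ixhi'); at [24:42] match '223db6_tquccccixhi', groups = ('_tqucccc', 'ixhi').
With 2 capturing groups, `findall` returns a 2-tuple per match.

[('8dqucccc', 'ixhi'), ('_tqucccc', 'ixhi')]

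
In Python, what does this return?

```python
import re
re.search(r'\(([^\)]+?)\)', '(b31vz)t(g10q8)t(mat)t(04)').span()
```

(0, 7)

The match spans [0:7] → '(b31vz)'.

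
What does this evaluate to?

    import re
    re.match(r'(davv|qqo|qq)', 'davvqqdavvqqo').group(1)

'davv'

With `match`, the pattern is implicitly anchored at the beginning.
The match spans [0:4] → 'davv'.
Captured: group 1 = 'davv'.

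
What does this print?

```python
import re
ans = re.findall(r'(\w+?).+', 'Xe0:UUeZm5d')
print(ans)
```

Pattern: one or more of a word character (lazy) (captured); then one or more of any character.
With the lazy modifier that quantifier settles for the fewest repetitions that let the rest of the pattern succeed (the atoms after it are unaffected and can still be greedy).
Scanning left to right: at [0:11] match 'Xe0:UUeZm5d', group 1 = 'X'.
With a single group, `findall` returns only what that group captured — 1 item.

['X']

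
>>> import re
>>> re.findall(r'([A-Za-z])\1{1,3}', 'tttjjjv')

['t', 'j']

A backreference is literal: `\1` must see the identical characters the first group matched.
Matches: at [0:3] match 'ttt', group 1 = 't'; at [3:6] match 'jjj', group 1 = 'j'.
With a single group, `findall` returns only what that group captured — 2 items.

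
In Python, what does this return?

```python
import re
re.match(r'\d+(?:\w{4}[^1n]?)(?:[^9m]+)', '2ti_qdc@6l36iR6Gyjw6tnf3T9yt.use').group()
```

'2ti_qdc@6l36iR6Gyjw6tnf3T'

The pattern matches one or more of a digit; then exactly 4 of a word character, then optionally any character except [1n] (non-capturing group); then one or more of any character except [9m] (non-capturing group).
`re.match` only tries the pattern at the start of the string.
The match spans [0:25] → '2ti_qdc@6l36iR6Gyjw6tnf3T'.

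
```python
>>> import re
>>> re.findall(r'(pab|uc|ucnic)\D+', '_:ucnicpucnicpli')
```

The regex engine tests alternatives in the order written; an earlier branch that matches wins even if a later one would match more.
With a single group, `findall` returns only what that group captured — 1 item.

['uc']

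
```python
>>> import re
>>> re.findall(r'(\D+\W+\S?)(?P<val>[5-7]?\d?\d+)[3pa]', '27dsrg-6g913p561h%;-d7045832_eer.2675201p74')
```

[('h%;-d', '70458'), ('_eer.2', '675201')]

Pattern: one or more of a non-digit, then one or more of a non-word character, then optionally a non-whitespace character (captured); then optionally a character in [5-7], then optionally a digit, then one or more of a digit (captured as 'val'); then one of [3pa].
With 2 capturing groups, `findall` returns a 2-tuple per match.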